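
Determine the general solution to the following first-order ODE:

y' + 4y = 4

Using integrating factor method:

General solution: y = 1 + Ce^(-4x)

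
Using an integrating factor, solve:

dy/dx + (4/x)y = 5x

Using integrating factor method:

General solution: y = (5/6)x^2 + Cx^(-4)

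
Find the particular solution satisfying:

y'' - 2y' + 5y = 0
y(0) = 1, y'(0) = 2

General solution: y = e^x(C₁cos(2x) + C₂sin(2x))
Complex roots r = 1 ± 2i
Applying ICs: C₁ = 1, C₂ = 1/2
Particular solution: y = e^x(cos(2x) + (1/2)sin(2x))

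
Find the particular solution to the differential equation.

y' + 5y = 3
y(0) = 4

General solution: y = 3/5 + Ce^(-5x)
Applying y(0) = 4: C = 4 - 3/5 = 17/5
Particular solution: y = 3/5 + (17/5)e^(-5x)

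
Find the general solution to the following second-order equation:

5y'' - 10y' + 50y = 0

Characteristic equation: 5r² - 10r + 50 = 0
Divide by 5: r² - 2r + 10 = 0
Roots: r = 1 ± 3i (complex conjugates)
General solution: y = e^x(C₁cos(3x) + C₂sin(3x))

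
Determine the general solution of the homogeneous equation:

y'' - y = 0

Characteristic equation: r² - 1 = 0
Roots: r = 1, -1 (distinct real)
General solution: y = C₁e^x + C₂e^(-x)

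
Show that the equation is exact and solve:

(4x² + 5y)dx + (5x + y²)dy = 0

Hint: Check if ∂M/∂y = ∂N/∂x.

Verify exactness: ∂M/∂y = ∂N/∂x ✓
Find F(x,y) such that ∂F/∂x = M, ∂F/∂y = N
Solution: 4x³/3 + 5xy + y³/3 = C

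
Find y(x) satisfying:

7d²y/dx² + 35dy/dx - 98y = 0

Characteristic equation: 7r² + 35r - 98 = 0
Divide by 7: r² + 5r - 14 = 0
Roots: r = 2, -7 (distinct real)
General solution: y = C₁e^(2x) + C₂e^(-7x)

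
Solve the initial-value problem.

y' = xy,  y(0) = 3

General solution: y = Ce^(x²/2)
Applying IC y(0) = 3:
Particular solution: y = 3e^(x²/2)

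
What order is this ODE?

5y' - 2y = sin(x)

The order is 1 (highest derivative is of order 1).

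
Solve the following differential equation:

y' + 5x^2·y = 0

Using integrating factor method:

General solution: y = Ce^(-5x^3/3)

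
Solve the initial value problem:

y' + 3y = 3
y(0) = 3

General solution: y = 1 + Ce^(-3x)
Applying y(0) = 3: C = 3 - 1 = 2
Particular solution: y = 1 + 2e^(-3x)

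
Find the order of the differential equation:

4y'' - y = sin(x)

The order is 2 (highest derivative is of order 2).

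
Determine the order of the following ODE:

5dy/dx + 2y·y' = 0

The order is 1 (highest derivative is of order 1).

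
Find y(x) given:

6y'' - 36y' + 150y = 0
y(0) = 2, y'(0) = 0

General solution: y = e^(3x)(C₁cos(4x) + C₂sin(4x))
Complex roots r = 3 ± 4i
Applying ICs: C₁ = 2, C₂ = -3/2
Particular solution: y = e^(3x)(2cos(4x) - (3/2)sin(4x))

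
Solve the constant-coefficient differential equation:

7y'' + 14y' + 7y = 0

Characteristic equation: 7r² + 14r + 7 = 0
Divide by 7: r² + 2r + 1 = 0
Factored: (r + 1)² = 0
Repeated root: r = -1
General solution: y = (C₁ + C₂x)e^(-x)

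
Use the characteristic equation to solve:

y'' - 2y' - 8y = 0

Characteristic equation: r² - 2r - 8 = 0
Roots: r = 4, -2 (distinct real)
General solution: y = C₁e^(4x) + C₂e^(-2x)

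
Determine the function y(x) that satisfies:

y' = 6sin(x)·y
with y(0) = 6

General solution: y = Ce^(-6cos(x))
Applying IC y(0) = 6:
Particular solution: y = 6e^(6(1-cos(x)))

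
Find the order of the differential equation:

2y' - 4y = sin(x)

The order is 1 (highest derivative is of order 1).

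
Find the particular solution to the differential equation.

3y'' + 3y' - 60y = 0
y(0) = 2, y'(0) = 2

General solution: y = C₁e^(4x) + C₂e^(-5x)
Applying ICs: C₁ = 4/3, C₂ = 2/3
Particular solution: y = (4/3)e^(4x) + (2/3)e^(-5x)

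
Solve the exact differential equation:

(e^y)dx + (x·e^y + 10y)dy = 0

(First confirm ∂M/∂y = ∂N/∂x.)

Verify exactness: ∂M/∂y = ∂N/∂x ✓
Find F(x,y) such that ∂F/∂x = M, ∂F/∂y = N
Solution: x·e^y + 5y² = C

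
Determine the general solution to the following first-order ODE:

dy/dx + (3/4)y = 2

Using integrating factor method:

General solution: y = 8/3 + Ce^(-3x/4)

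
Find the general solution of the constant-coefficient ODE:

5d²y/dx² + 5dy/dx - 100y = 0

Characteristic equation: 5r² + 5r - 100 = 0
Divide by 5: r² + r - 20 = 0
Roots: r = 4, -5 (distinct real)
General solution: y = C₁e^(4x) + C₂e^(-5x)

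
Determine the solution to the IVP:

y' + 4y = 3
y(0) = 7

General solution: y = 3/4 + Ce^(-4x)
Applying y(0) = 7: C = 7 - 3/4 = 25/4
Particular solution: y = 3/4 + (25/4)e^(-4x)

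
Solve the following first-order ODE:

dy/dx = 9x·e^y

Separating variables and integrating:
-e^(-y) = 9x²/2 + C

General solution: y = -ln(C - 9x²/2)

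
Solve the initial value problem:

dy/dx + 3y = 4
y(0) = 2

General solution: y = 4/3 + Ce^(-3x)
Applying y(0) = 2: C = 2 - 4/3 = 2/3
Particular solution: y = 4/3 + (2/3)e^(-3x)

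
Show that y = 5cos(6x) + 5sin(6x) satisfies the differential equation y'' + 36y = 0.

Verification:
y'' = -180cos(6x) - 180sin(6x)
y'' + 36y = 0 ✓

Yes, it is a solution.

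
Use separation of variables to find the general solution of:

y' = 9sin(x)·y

Separating variables and integrating:
ln|y| = -9cos(x) + C

General solution: y = Ce^(-9cos(x))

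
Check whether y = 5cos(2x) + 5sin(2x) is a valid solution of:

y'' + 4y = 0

Verification:
y'' = -20cos(2x) - 20sin(2x)
y'' + 4y = 0 ✓

Yes, it is a solution.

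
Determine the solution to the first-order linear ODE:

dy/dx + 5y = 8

Using integrating factor method:

General solution: y = 8/5 + Ce^(-5x)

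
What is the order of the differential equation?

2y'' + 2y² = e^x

The order is 2 (highest derivative is of order 2).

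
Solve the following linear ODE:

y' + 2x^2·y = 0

Using integrating factor method:

General solution: y = Ce^(-2x^3/3)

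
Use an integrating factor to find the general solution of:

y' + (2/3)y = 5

Using integrating factor method:

General solution: y = 15/2 + Ce^(-2x/3)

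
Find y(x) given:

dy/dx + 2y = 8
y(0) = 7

General solution: y = 4 + Ce^(-2x)
Applying y(0) = 7: C = 7 - 4 = 3
Particular solution: y = 4 + 3e^(-2x)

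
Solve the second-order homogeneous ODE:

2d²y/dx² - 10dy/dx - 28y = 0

Characteristic equation: 2r² - 10r - 28 = 0
Divide by 2: r² - 5r - 14 = 0
Roots: r = 7, -2 (distinct real)
General solution: y = C₁e^(7x) + C₂e^(-2x)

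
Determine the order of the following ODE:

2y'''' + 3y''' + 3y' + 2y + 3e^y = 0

The order is 4 (highest derivative is of order 4).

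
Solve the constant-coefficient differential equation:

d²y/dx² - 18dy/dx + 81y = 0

Characteristic equation: r² - 18r + 81 = 0
Factored: (r - 9)² = 0
Repeated root: r = 9
General solution: y = (C₁ + C₂x)e^(9x)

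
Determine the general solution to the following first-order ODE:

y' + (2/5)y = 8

Using integrating factor method:

General solution: y = 20 + Ce^(-2x/5)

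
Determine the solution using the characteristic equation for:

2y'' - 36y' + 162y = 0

Characteristic equation: 2r² - 36r + 162 = 0
Divide by 2: r² - 18r + 81 = 0
Factored: (r - 9)² = 0
Repeated root: r = 9
General solution: y = (C₁ + C₂x)e^(9x)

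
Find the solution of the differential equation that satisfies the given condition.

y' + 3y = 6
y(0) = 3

General solution: y = 2 + Ce^(-3x)
Applying y(0) = 3: C = 3 - 2 = 1
Particular solution: y = 2 + e^(-3x)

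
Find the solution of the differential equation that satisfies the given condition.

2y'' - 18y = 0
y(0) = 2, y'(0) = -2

General solution: y = C₁e^(3x) + C₂e^(-3x)
Applying ICs: C₁ = 2/3, C₂ = 4/3
Particular solution: y = (2/3)e^(3x) + (4/3)e^(-3x)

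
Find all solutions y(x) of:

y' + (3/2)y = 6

Using integrating factor method:

General solution: y = 4 + Ce^(-3x/2)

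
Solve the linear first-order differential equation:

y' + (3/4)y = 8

Using integrating factor method:

General solution: y = 32/3 + Ce^(-3x/4)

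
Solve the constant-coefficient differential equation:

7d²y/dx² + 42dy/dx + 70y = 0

Characteristic equation: 7r² + 42r + 70 = 0
Divide by 7: r² + 6r + 10 = 0
Roots: r = -3 ± i (complex conjugates)
General solution: y = e^(-3x)(C₁cos(x) + C₂sin(x))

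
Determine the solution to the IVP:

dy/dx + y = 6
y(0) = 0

General solution: y = 6 + Ce^(-x)
Applying y(0) = 0: C = 0 - 6 = -6
Particular solution: y = 6 - 6e^(-x)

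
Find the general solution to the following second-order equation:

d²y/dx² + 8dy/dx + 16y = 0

Characteristic equation: r² + 8r + 16 = 0
Factored: (r + 4)² = 0
Repeated root: r = -4
General solution: y = (C₁ + C₂x)e^(-4x)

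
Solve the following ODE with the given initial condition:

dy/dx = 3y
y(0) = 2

General solution: y = Ce^(3x)
Applying IC y(0) = 2:
Particular solution: y = 2e^(3x)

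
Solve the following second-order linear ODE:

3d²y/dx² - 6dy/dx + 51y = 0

Characteristic equation: 3r² - 6r + 51 = 0
Divide by 3: r² - 2r + 17 = 0
Roots: r = 1 ± 4i (complex conjugates)
General solution: y = e^x(C₁cos(4x) + C₂sin(4x))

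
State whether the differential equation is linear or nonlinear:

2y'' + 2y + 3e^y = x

Nonlinear (e^y is nonlinear in y)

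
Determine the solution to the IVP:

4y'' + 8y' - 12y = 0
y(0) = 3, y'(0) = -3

General solution: y = C₁e^x + C₂e^(-3x)
Applying ICs: C₁ = 3/2, C₂ = 3/2
Particular solution: y = (3/2)e^x + (3/2)e^(-3x)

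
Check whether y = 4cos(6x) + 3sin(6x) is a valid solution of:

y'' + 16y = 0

Verification:
y'' = -144cos(6x) - 108sin(6x)
y'' + 16y ≠ 0 (frequency mismatch: got 36 instead of 16)

No, it is not a solution.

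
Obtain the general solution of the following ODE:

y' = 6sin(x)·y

Separating variables and integrating:
ln|y| = -6cos(x) + C

General solution: y = Ce^(-6cos(x))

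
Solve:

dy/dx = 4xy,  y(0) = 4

General solution: y = Ce^(2x²)
Applying IC y(0) = 4:
Particular solution: y = 4e^(2x²)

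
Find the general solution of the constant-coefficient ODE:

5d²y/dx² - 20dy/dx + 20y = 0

Characteristic equation: 5r² - 20r + 20 = 0
Divide by 5: r² - 4r + 4 = 0
Factored: (r - 2)² = 0
Repeated root: r = 2
General solution: y = (C₁ + C₂x)e^(2x)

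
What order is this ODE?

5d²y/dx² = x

The order is 2 (highest derivative is of order 2).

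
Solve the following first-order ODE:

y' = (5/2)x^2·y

Separating variables and integrating:
ln|y| = 5x^3/6 + C

General solution: y = Ce^(5x^3/6)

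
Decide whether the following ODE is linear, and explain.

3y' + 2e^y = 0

Nonlinear (e^y is nonlinear in y)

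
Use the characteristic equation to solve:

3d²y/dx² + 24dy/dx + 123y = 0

Characteristic equation: 3r² + 24r + 123 = 0
Divide by 3: r² + 8r + 41 = 0
Roots: r = -4 ± 5i (complex conjugates)
General solution: y = e^(-4x)(C₁cos(5x) + C₂sin(5x))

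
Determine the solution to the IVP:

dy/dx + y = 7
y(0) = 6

General solution: y = 7 + Ce^(-x)
Applying y(0) = 6: C = 6 - 7 = -1
Particular solution: y = 7 - e^(-x)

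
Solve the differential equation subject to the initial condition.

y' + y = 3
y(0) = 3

General solution: y = 3 + Ce^(-x)
Applying y(0) = 3: C = 3 - 3 = 0
Particular solution: y = 3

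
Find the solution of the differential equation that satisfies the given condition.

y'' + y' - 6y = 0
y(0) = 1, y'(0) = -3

General solution: y = C₁e^(2x) + C₂e^(-3x)
Applying ICs: C₁ = 0, C₂ = 1
Particular solution: y = e^(-3x)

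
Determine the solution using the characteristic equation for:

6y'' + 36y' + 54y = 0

Characteristic equation: 6r² + 36r + 54 = 0
Divide by 6: r² + 6r + 9 = 0
Factored: (r + 3)² = 0
Repeated root: r = -3
General solution: y = (C₁ + C₂x)e^(-3x)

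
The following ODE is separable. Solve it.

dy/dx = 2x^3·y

Separating variables and integrating:
ln|y| = x^4/2 + C

General solution: y = Ce^(x^4/2)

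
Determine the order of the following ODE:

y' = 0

The order is 1 (highest derivative is of order 1).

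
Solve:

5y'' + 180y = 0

Characteristic equation: 5r² + 180 = 0
Divide by 5: r² + 36 = 0
Roots: r = ±6i (complex conjugates)
General solution: y = C₁cos(6x) + C₂sin(6x)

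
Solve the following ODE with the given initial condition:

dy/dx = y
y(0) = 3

General solution: y = Ce^x
Applying IC y(0) = 3:
Particular solution: y = 3e^x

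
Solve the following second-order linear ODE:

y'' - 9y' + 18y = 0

Characteristic equation: r² - 9r + 18 = 0
Roots: r = 3, 6 (distinct real)
General solution: y = C₁e^(3x) + C₂e^(6x)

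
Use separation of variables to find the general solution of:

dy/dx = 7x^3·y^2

Separating variables and integrating:
-1/y = 7x^4/4 + C

General solution: y^-1 = (-7/4)x^4 + C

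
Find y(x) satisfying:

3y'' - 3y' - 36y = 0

Characteristic equation: 3r² - 3r - 36 = 0
Divide by 3: r² - r - 12 = 0
Roots: r = 4, -3 (distinct real)
General solution: y = C₁e^(4x) + C₂e^(-3x)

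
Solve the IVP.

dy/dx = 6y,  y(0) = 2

General solution: y = Ce^(6x)
Applying IC y(0) = 2:
Particular solution: y = 2e^(6x)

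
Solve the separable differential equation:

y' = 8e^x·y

Separating variables and integrating:
ln|y| = 8e^x + C

General solution: y = Ce^(8e^x)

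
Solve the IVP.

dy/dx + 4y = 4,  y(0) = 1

General solution: y = 1 + Ce^(-4x)
Applying y(0) = 1: C = 1 - 1 = 0
Particular solution: y = 1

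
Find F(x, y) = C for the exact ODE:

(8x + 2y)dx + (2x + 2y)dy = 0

Verify exactness: ∂M/∂y = ∂N/∂x ✓
Find F(x,y) such that ∂F/∂x = M, ∂F/∂y = N
Solution: 4x² + 2xy + y² = C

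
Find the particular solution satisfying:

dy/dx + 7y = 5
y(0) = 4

General solution: y = 5/7 + Ce^(-7x)
Applying y(0) = 4: C = 4 - 5/7 = 23/7
Particular solution: y = 5/7 + (23/7)e^(-7x)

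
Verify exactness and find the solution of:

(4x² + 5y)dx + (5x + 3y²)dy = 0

Verify exactness: ∂M/∂y = ∂N/∂x ✓
Find F(x,y) such that ∂F/∂x = M, ∂F/∂y = N
Solution: 4x³/3 + 5xy + y³ = C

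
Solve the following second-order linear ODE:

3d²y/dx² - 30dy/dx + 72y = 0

Characteristic equation: 3r² - 30r + 72 = 0
Divide by 3: r² - 10r + 24 = 0
Roots: r = 6, 4 (distinct real)
General solution: y = C₁e^(6x) + C₂e^(4x)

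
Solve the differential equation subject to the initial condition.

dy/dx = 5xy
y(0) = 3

General solution: y = Ce^(5x²/2)
Applying IC y(0) = 3:
Particular solution: y = 3e^(5x²/2)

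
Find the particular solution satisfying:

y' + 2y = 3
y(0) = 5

General solution: y = 3/2 + Ce^(-2x)
Applying y(0) = 5: C = 5 - 3/2 = 7/2
Particular solution: y = 3/2 + (7/2)e^(-2x)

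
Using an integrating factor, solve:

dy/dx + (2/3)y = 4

Using integrating factor method:

General solution: y = 6 + Ce^(-2x/3)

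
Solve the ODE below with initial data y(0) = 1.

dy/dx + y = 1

General solution: y = 1 + Ce^(-x)
Applying y(0) = 1: C = 1 - 1 = 0
Particular solution: y = 1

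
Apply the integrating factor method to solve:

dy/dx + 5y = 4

Using integrating factor method:

General solution: y = 4/5 + Ce^(-5x)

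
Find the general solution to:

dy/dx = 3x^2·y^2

Separating variables and integrating:
-1/y = x^3 + C

General solution: y^-1 = -x^3 + C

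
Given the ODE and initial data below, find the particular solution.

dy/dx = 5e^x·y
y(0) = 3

General solution: y = Ce^(5e^x)
Applying IC y(0) = 3:
Particular solution: y = 3e^(5(e^x - 1))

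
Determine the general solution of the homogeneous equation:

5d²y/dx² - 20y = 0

Characteristic equation: 5r² - 20 = 0
Divide by 5: r² - 4 = 0
Roots: r = 2, -2 (distinct real)
General solution: y = C₁e^(2x) + C₂e^(-2x)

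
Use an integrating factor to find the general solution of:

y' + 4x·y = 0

Using integrating factor method:

General solution: y = Ce^(-2x^2)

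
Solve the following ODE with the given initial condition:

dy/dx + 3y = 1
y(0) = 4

General solution: y = 1/3 + Ce^(-3x)
Applying y(0) = 4: C = 4 - 1/3 = 11/3
Particular solution: y = 1/3 + (11/3)e^(-3x)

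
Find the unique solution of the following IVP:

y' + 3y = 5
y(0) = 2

General solution: y = 5/3 + Ce^(-3x)
Applying y(0) = 2: C = 2 - 5/3 = 1/3
Particular solution: y = 5/3 + (1/3)e^(-3x)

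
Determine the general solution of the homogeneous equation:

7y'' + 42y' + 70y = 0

Characteristic equation: 7r² + 42r + 70 = 0
Divide by 7: r² + 6r + 10 = 0
Roots: r = -3 ± i (complex conjugates)
General solution: y = e^(-3x)(C₁cos(x) + C₂sin(x))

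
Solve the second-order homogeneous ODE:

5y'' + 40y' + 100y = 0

Characteristic equation: 5r² + 40r + 100 = 0
Divide by 5: r² + 8r + 20 = 0
Roots: r = -4 ± 2i (complex conjugates)
General solution: y = e^(-4x)(C₁cos(2x) + C₂sin(2x))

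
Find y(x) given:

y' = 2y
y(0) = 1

General solution: y = Ce^(2x)
Applying IC y(0) = 1:
Particular solution: y = e^(2x)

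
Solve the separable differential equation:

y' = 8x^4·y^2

Separating variables and integrating:
-1/y = 8x^5/5 + C

General solution: y^-1 = (-8/5)x^5 + C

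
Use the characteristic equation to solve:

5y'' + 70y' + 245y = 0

Characteristic equation: 5r² + 70r + 245 = 0
Divide by 5: r² + 14r + 49 = 0
Factored: (r + 7)² = 0
Repeated root: r = -7
General solution: y = (C₁ + C₂x)e^(-7x)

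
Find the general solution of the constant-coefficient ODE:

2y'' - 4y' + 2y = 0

Characteristic equation: 2r² - 4r + 2 = 0
Divide by 2: r² - 2r + 1 = 0
Factored: (r - 1)² = 0
Repeated root: r = 1
General solution: y = (C₁ + C₂x)e^x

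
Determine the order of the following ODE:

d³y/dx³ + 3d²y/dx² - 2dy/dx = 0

The order is 3 (highest derivative is of order 3).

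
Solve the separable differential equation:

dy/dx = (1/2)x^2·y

Separating variables and integrating:
ln|y| = x^3/6 + C

General solution: y = Ce^(x^3/6)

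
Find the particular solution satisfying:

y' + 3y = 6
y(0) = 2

General solution: y = 2 + Ce^(-3x)
Applying y(0) = 2: C = 2 - 2 = 0
Particular solution: y = 2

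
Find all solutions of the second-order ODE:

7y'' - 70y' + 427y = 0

Characteristic equation: 7r² - 70r + 427 = 0
Divide by 7: r² - 10r + 61 = 0
Roots: r = 5 ± 6i (complex conjugates)
General solution: y = e^(5x)(C₁cos(6x) + C₂sin(6x))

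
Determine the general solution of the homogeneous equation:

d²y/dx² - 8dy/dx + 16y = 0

Characteristic equation: r² - 8r + 16 = 0
Factored: (r - 4)² = 0
Repeated root: r = 4
General solution: y = (C₁ + C₂x)e^(4x)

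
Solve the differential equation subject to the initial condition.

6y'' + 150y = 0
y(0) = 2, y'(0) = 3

General solution: y = C₁cos(5x) + C₂sin(5x)
Complex roots r = ±5i
Applying ICs: C₁ = 2, C₂ = 3/5
Particular solution: y = 2cos(5x) + (3/5)sin(5x)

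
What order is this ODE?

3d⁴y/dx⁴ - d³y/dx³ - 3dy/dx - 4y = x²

The order is 4 (highest derivative is of order 4).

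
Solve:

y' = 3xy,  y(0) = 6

General solution: y = Ce^(3x²/2)
Applying IC y(0) = 6:
Particular solution: y = 6e^(3x²/2)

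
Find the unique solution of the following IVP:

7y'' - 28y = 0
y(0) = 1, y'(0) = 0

General solution: y = C₁e^(2x) + C₂e^(-2x)
Applying ICs: C₁ = 1/2, C₂ = 1/2
Particular solution: y = (1/2)e^(2x) + (1/2)e^(-2x)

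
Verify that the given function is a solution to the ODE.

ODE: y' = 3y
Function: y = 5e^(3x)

Verification:
y = 5e^(3x)
y' = 15e^(3x)
3y = 15e^(3x)
y' = 3y ✓

Yes, it is a solution.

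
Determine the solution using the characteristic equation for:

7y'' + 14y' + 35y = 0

Characteristic equation: 7r² + 14r + 35 = 0
Divide by 7: r² + 2r + 5 = 0
Roots: r = -1 ± 2i (complex conjugates)
General solution: y = e^(-x)(C₁cos(2x) + C₂sin(2x))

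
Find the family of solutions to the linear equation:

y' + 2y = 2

Using integrating factor method:

General solution: y = 1 + Ce^(-2x)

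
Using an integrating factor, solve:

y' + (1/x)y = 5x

Using integrating factor method:

General solution: y = (5/3)x^2 + C/x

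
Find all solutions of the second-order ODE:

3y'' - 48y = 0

Characteristic equation: 3r² - 48 = 0
Divide by 3: r² - 16 = 0
Roots: r = 4, -4 (distinct real)
General solution: y = C₁e^(4x) + C₂e^(-4x)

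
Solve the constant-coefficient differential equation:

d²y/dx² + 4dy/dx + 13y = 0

Characteristic equation: r² + 4r + 13 = 0
Roots: r = -2 ± 3i (complex conjugates)
General solution: y = e^(-2x)(C₁cos(3x) + C₂sin(3x))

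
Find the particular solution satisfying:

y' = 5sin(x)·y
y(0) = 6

General solution: y = Ce^(-5cos(x))
Applying IC y(0) = 6:
Particular solution: y = 6e^(5(1-cos(x)))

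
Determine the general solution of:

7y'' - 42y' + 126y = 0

Characteristic equation: 7r² - 42r + 126 = 0
Divide by 7: r² - 6r + 18 = 0
Roots: r = 3 ± 3i (complex conjugates)
General solution: y = e^(3x)(C₁cos(3x) + C₂sin(3x))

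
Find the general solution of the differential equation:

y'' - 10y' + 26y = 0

Characteristic equation: r² - 10r + 26 = 0
Roots: r = 5 ± i (complex conjugates)
General solution: y = e^(5x)(C₁cos(x) + C₂sin(x))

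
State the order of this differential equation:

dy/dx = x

The order is 1 (highest derivative is of order 1).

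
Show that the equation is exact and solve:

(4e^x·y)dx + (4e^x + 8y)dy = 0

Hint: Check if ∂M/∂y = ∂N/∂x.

Verify exactness: ∂M/∂y = ∂N/∂x ✓
Find F(x,y) such that ∂F/∂x = M, ∂F/∂y = N
Solution: 4e^x·y + 4y² = C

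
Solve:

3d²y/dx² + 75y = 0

Characteristic equation: 3r² + 75 = 0
Divide by 3: r² + 25 = 0
Roots: r = ±5i (complex conjugates)
General solution: y = C₁cos(5x) + C₂sin(5x)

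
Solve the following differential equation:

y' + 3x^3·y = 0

Using integrating factor method:

General solution: y = Ce^(-3x^4/4)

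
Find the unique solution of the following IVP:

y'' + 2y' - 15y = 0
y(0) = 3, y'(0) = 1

General solution: y = C₁e^(3x) + C₂e^(-5x)
Applying ICs: C₁ = 2, C₂ = 1
Particular solution: y = 2e^(3x) + e^(-5x)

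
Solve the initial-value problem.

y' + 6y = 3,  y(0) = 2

General solution: y = 1/2 + Ce^(-6x)
Applying y(0) = 2: C = 2 - 1/2 = 3/2
Particular solution: y = 1/2 + (3/2)e^(-6x)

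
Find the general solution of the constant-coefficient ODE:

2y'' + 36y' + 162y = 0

Characteristic equation: 2r² + 36r + 162 = 0
Divide by 2: r² + 18r + 81 = 0
Factored: (r + 9)² = 0
Repeated root: r = -9
General solution: y = (C₁ + C₂x)e^(-9x)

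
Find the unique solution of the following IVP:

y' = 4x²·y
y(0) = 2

General solution: y = Ce^(4x³/3)
Applying IC y(0) = 2:
Particular solution: y = 2e^(4x³/3)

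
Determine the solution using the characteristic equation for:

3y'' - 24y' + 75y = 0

Characteristic equation: 3r² - 24r + 75 = 0
Divide by 3: r² - 8r + 25 = 0
Roots: r = 4 ± 3i (complex conjugates)
General solution: y = e^(4x)(C₁cos(3x) + C₂sin(3x))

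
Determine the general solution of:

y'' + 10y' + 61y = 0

Characteristic equation: r² + 10r + 61 = 0
Roots: r = -5 ± 6i (complex conjugates)
General solution: y = e^(-5x)(C₁cos(6x) + C₂sin(6x))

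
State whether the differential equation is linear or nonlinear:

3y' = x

Linear (y and its derivatives appear to the first power only, no products of y terms)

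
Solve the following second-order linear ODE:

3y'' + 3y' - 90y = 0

Characteristic equation: 3r² + 3r - 90 = 0
Divide by 3: r² + r - 30 = 0
Roots: r = 5, -6 (distinct real)
General solution: y = C₁e^(5x) + C₂e^(-6x)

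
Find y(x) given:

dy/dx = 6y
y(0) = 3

General solution: y = Ce^(6x)
Applying IC y(0) = 3:
Particular solution: y = 3e^(6x)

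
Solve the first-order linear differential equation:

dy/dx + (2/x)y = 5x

Using integrating factor method:

General solution: y = (5/4)x^2 + Cx^(-2)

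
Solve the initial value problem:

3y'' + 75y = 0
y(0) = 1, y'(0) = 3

General solution: y = C₁cos(5x) + C₂sin(5x)
Complex roots r = ±5i
Applying ICs: C₁ = 1, C₂ = 3/5
Particular solution: y = cos(5x) + (3/5)sin(5x)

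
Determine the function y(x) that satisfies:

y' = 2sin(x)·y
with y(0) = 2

General solution: y = Ce^(-2cos(x))
Applying IC y(0) = 2:
Particular solution: y = 2e^(2(1-cos(x)))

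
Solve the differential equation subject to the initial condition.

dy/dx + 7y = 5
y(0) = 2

General solution: y = 5/7 + Ce^(-7x)
Applying y(0) = 2: C = 2 - 5/7 = 9/7
Particular solution: y = 5/7 + (9/7)e^(-7x)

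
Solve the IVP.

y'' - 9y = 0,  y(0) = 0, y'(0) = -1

General solution: y = C₁e^(3x) + C₂e^(-3x)
Applying ICs: C₁ = -1/6, C₂ = 1/6
Particular solution: y = -(1/6)e^(3x) + (1/6)e^(-3x)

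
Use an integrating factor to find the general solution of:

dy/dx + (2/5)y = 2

Using integrating factor method:

General solution: y = 5 + Ce^(-2x/5)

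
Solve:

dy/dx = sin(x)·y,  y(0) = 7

General solution: y = Ce^(-cos(x))
Applying IC y(0) = 7:
Particular solution: y = 7e^(1-cos(x))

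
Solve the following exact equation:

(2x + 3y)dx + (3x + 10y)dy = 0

Verify exactness: ∂M/∂y = ∂N/∂x ✓
Find F(x,y) such that ∂F/∂x = M, ∂F/∂y = N
Solution: x² + 3xy + 5y² = C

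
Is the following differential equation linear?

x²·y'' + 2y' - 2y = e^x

Yes. Linear (y and its derivatives appear to the first power only, no products of y terms)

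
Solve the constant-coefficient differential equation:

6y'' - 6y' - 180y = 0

Characteristic equation: 6r² - 6r - 180 = 0
Divide by 6: r² - r - 30 = 0
Roots: r = 6, -5 (distinct real)
General solution: y = C₁e^(6x) + C₂e^(-5x)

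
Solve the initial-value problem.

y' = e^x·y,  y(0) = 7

General solution: y = Ce^(e^x)
Applying IC y(0) = 7:
Particular solution: y = 7e^(e^x - 1)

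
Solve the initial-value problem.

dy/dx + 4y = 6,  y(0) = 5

General solution: y = 3/2 + Ce^(-4x)
Applying y(0) = 5: C = 5 - 3/2 = 7/2
Particular solution: y = 3/2 + (7/2)e^(-4x)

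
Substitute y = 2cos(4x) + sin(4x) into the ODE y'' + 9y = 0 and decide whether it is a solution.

Verification:
y'' = -32cos(4x) - 16sin(4x)
y'' + 9y ≠ 0 (frequency mismatch: got 16 instead of 9)

No, it is not a solution.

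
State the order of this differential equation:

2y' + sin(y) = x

The order is 1 (highest derivative is of order 1).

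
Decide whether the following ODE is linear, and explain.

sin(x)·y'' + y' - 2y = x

Linear (y and its derivatives appear to the first power only, no products of y terms)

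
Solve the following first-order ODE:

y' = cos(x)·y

Separating variables and integrating:
ln|y| = sin(x) + C

General solution: y = Ce^(sin(x))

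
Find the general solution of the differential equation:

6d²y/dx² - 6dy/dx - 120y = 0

Characteristic equation: 6r² - 6r - 120 = 0
Divide by 6: r² - r - 20 = 0
Roots: r = 5, -4 (distinct real)
General solution: y = C₁e^(5x) + C₂e^(-4x)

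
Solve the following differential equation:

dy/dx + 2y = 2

Using integrating factor method:

General solution: y = 1 + Ce^(-2x)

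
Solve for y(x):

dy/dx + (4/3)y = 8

Using integrating factor method:

General solution: y = 6 + Ce^(-4x/3)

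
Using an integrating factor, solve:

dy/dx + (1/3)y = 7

Using integrating factor method:

General solution: y = 21 + Ce^(-x/3)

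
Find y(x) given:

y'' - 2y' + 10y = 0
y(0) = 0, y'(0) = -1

General solution: y = e^x(C₁cos(3x) + C₂sin(3x))
Complex roots r = 1 ± 3i
Applying ICs: C₁ = 0, C₂ = -1/3
Particular solution: y = e^x(-(1/3)sin(3x))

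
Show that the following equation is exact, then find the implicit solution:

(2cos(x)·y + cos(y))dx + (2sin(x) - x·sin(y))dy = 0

Verify exactness: ∂M/∂y = ∂N/∂x ✓
Find F(x,y) such that ∂F/∂x = M, ∂F/∂y = N
Solution: 2sin(x)·y + x·cos(y) = C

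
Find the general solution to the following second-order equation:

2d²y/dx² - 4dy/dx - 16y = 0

Characteristic equation: 2r² - 4r - 16 = 0
Divide by 2: r² - 2r - 8 = 0
Roots: r = 4, -2 (distinct real)
General solution: y = C₁e^(4x) + C₂e^(-2x)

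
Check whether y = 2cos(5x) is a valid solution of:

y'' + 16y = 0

Verification:
y'' = -50cos(5x)
y'' + 16y ≠ 0 (frequency mismatch: got 25 instead of 16)

No, it is not a solution.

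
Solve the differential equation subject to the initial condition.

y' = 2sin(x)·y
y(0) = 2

General solution: y = Ce^(-2cos(x))
Applying IC y(0) = 2:
Particular solution: y = 2e^(2(1-cos(x)))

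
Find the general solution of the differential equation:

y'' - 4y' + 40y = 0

Characteristic equation: r² - 4r + 40 = 0
Roots: r = 2 ± 6i (complex conjugates)
General solution: y = e^(2x)(C₁cos(6x) + C₂sin(6x))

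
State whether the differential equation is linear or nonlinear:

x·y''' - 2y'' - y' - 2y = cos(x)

Linear (y and its derivatives appear to the first power only, no products of y terms)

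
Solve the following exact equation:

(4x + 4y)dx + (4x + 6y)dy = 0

Verify exactness: ∂M/∂y = ∂N/∂x ✓
Find F(x,y) such that ∂F/∂x = M, ∂F/∂y = N
Solution: 2x² + 4xy + 3y² = C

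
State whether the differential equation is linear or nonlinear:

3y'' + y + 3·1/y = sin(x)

Nonlinear (1/y term)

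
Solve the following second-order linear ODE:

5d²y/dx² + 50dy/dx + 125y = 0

Characteristic equation: 5r² + 50r + 125 = 0
Divide by 5: r² + 10r + 25 = 0
Factored: (r + 5)² = 0
Repeated root: r = -5
General solution: y = (C₁ + C₂x)e^(-5x)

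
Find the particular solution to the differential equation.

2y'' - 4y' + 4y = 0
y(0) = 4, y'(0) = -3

General solution: y = e^x(C₁cos(x) + C₂sin(x))
Complex roots r = 1 ± i
Applying ICs: C₁ = 4, C₂ = -7
Particular solution: y = e^x(4cos(x) - 7sin(x))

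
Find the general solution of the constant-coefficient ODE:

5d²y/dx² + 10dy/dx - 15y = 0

Characteristic equation: 5r² + 10r - 15 = 0
Divide by 5: r² + 2r - 3 = 0
Roots: r = 1, -3 (distinct real)
General solution: y = C₁e^x + C₂e^(-3x)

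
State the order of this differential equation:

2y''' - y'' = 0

The order is 3 (highest derivative is of order 3).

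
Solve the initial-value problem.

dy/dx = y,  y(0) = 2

General solution: y = Ce^x
Applying IC y(0) = 2:
Particular solution: y = 2e^x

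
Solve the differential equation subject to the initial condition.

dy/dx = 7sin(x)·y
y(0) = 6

General solution: y = Ce^(-7cos(x))
Applying IC y(0) = 6:
Particular solution: y = 6e^(7(1-cos(x)))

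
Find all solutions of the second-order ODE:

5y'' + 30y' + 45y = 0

Characteristic equation: 5r² + 30r + 45 = 0
Divide by 5: r² + 6r + 9 = 0
Factored: (r + 3)² = 0
Repeated root: r = -3
General solution: y = (C₁ + C₂x)e^(-3x)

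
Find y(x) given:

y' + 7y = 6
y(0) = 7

General solution: y = 6/7 + Ce^(-7x)
Applying y(0) = 7: C = 7 - 6/7 = 43/7
Particular solution: y = 6/7 + (43/7)e^(-7x)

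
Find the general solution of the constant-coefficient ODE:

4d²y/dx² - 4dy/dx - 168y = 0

Characteristic equation: 4r² - 4r - 168 = 0
Divide by 4: r² - r - 42 = 0
Roots: r = 7, -6 (distinct real)
General solution: y = C₁e^(7x) + C₂e^(-6x)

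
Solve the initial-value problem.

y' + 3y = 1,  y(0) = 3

General solution: y = 1/3 + Ce^(-3x)
Applying y(0) = 3: C = 3 - 1/3 = 8/3
Particular solution: y = 1/3 + (8/3)e^(-3x)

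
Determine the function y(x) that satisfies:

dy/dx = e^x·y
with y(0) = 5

General solution: y = Ce^(e^x)
Applying IC y(0) = 5:
Particular solution: y = 5e^(e^x - 1)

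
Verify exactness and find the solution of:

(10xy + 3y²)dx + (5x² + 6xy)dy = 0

Verify exactness: ∂M/∂y = ∂N/∂x ✓
Find F(x,y) such that ∂F/∂x = M, ∂F/∂y = N
Solution: 5x²y + 3xy² = C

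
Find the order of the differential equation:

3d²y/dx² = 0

The order is 2 (highest derivative is of order 2).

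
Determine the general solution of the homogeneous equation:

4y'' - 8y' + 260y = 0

Characteristic equation: 4r² - 8r + 260 = 0
Divide by 4: r² - 2r + 65 = 0
Roots: r = 1 ± 8i (complex conjugates)
General solution: y = e^x(C₁cos(8x) + C₂sin(8x))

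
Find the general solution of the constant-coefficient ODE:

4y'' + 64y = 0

Characteristic equation: 4r² + 64 = 0
Divide by 4: r² + 16 = 0
Roots: r = ±4i (complex conjugates)
General solution: y = C₁cos(4x) + C₂sin(4x)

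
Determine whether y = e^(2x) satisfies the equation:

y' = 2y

Verification:
y = e^(2x)
y' = 2e^(2x)
2y = 2e^(2x)
y' = 2y ✓

Yes, it is a solution.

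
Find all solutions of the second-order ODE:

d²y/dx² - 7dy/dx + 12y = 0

Characteristic equation: r² - 7r + 12 = 0
Roots: r = 3, 4 (distinct real)
General solution: y = C₁e^(3x) + C₂e^(4x)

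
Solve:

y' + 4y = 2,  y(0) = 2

General solution: y = 1/2 + Ce^(-4x)
Applying y(0) = 2: C = 2 - 1/2 = 3/2
Particular solution: y = 1/2 + (3/2)e^(-4x)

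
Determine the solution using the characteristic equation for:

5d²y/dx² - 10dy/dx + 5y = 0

Characteristic equation: 5r² - 10r + 5 = 0
Divide by 5: r² - 2r + 1 = 0
Factored: (r - 1)² = 0
Repeated root: r = 1
General solution: y = (C₁ + C₂x)e^x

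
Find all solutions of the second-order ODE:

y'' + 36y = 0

Characteristic equation: r² + 36 = 0
Roots: r = ±6i (complex conjugates)
General solution: y = C₁cos(6x) + C₂sin(6x)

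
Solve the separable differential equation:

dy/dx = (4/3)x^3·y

Separating variables and integrating:
ln|y| = x^4/3 + C

General solution: y = Ce^(x^4/3)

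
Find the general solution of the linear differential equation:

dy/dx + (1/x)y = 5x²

Using integrating factor method:

General solution: y = (5/4)x^3 + C/x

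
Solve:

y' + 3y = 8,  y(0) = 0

General solution: y = 8/3 + Ce^(-3x)
Applying y(0) = 0: C = 0 - 8/3 = -8/3
Particular solution: y = 8/3 - (8/3)e^(-3x)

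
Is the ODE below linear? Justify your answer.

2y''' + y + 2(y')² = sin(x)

No. Nonlinear ((y')² term)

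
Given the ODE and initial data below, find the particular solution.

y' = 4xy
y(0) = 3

General solution: y = Ce^(2x²)
Applying IC y(0) = 3:
Particular solution: y = 3e^(2x²)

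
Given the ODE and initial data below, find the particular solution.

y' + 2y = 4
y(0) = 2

General solution: y = 2 + Ce^(-2x)
Applying y(0) = 2: C = 2 - 2 = 0
Particular solution: y = 2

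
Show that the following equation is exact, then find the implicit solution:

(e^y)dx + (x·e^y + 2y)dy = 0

Verify exactness: ∂M/∂y = ∂N/∂x ✓
Find F(x,y) such that ∂F/∂x = M, ∂F/∂y = N
Solution: x·e^y + y² = C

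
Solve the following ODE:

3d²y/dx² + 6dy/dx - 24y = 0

Characteristic equation: 3r² + 6r - 24 = 0
Divide by 3: r² + 2r - 8 = 0
Roots: r = 2, -4 (distinct real)
General solution: y = C₁e^(2x) + C₂e^(-4x)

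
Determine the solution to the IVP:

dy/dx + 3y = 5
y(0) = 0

General solution: y = 5/3 + Ce^(-3x)
Applying y(0) = 0: C = 0 - 5/3 = -5/3
Particular solution: y = 5/3 - (5/3)e^(-3x)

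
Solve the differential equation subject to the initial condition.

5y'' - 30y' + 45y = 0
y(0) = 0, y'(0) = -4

General solution: y = (C₁ + C₂x)e^(3x)
Repeated root r = 3
Applying ICs: C₁ = 0, C₂ = -4
Particular solution: y = -4xe^(3x)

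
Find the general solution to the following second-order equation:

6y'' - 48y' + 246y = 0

Characteristic equation: 6r² - 48r + 246 = 0
Divide by 6: r² - 8r + 41 = 0
Roots: r = 4 ± 5i (complex conjugates)
General solution: y = e^(4x)(C₁cos(5x) + C₂sin(5x))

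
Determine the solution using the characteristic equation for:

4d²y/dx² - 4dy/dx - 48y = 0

Characteristic equation: 4r² - 4r - 48 = 0
Divide by 4: r² - r - 12 = 0
Roots: r = 4, -3 (distinct real)
General solution: y = C₁e^(4x) + C₂e^(-3x)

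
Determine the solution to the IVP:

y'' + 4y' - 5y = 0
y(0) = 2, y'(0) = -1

General solution: y = C₁e^x + C₂e^(-5x)
Applying ICs: C₁ = 3/2, C₂ = 1/2
Particular solution: y = (3/2)e^x + (1/2)e^(-5x)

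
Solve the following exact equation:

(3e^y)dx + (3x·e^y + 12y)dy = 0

Verify exactness: ∂M/∂y = ∂N/∂x ✓
Find F(x,y) such that ∂F/∂x = M, ∂F/∂y = N
Solution: 3x·e^y + 6y² = C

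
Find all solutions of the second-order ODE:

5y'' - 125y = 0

Characteristic equation: 5r² - 125 = 0
Divide by 5: r² - 25 = 0
Roots: r = 5, -5 (distinct real)
General solution: y = C₁e^(5x) + C₂e^(-5x)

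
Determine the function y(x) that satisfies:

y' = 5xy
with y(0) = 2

General solution: y = Ce^(5x²/2)
Applying IC y(0) = 2:
Particular solution: y = 2e^(5x²/2)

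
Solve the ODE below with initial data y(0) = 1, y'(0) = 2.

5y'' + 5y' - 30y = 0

General solution: y = C₁e^(2x) + C₂e^(-3x)
Applying ICs: C₁ = 1, C₂ = 0
Particular solution: y = e^(2x)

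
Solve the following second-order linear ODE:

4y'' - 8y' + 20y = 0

Characteristic equation: 4r² - 8r + 20 = 0
Divide by 4: r² - 2r + 5 = 0
Roots: r = 1 ± 2i (complex conjugates)
General solution: y = e^x(C₁cos(2x) + C₂sin(2x))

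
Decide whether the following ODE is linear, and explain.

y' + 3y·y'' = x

Nonlinear (y·y'' term)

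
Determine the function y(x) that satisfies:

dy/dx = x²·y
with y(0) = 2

General solution: y = Ce^(x³/3)
Applying IC y(0) = 2:
Particular solution: y = 2e^(x³/3)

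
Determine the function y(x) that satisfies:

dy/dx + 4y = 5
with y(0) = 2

General solution: y = 5/4 + Ce^(-4x)
Applying y(0) = 2: C = 2 - 5/4 = 3/4
Particular solution: y = 5/4 + (3/4)e^(-4x)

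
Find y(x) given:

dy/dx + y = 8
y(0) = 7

General solution: y = 8 + Ce^(-x)
Applying y(0) = 7: C = 7 - 8 = -1
Particular solution: y = 8 - e^(-x)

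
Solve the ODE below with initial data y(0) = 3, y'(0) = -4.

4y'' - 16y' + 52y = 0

General solution: y = e^(2x)(C₁cos(3x) + C₂sin(3x))
Complex roots r = 2 ± 3i
Applying ICs: C₁ = 3, C₂ = -10/3
Particular solution: y = e^(2x)(3cos(3x) - (10/3)sin(3x))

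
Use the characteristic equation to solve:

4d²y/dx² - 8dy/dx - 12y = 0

Characteristic equation: 4r² - 8r - 12 = 0
Divide by 4: r² - 2r - 3 = 0
Roots: r = 3, -1 (distinct real)
General solution: y = C₁e^(3x) + C₂e^(-x)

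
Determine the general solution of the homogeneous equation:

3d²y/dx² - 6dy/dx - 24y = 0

Characteristic equation: 3r² - 6r - 24 = 0
Divide by 3: r² - 2r - 8 = 0
Roots: r = 4, -2 (distinct real)
General solution: y = C₁e^(4x) + C₂e^(-2x)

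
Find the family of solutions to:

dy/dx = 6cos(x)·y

Separating variables and integrating:
ln|y| = 6sin(x) + C

General solution: y = Ce^(6sin(x))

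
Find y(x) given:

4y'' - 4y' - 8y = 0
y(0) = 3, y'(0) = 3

General solution: y = C₁e^(2x) + C₂e^(-x)
Applying ICs: C₁ = 2, C₂ = 1
Particular solution: y = 2e^(2x) + e^(-x)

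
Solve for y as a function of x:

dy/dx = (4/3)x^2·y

Separating variables and integrating:
ln|y| = 4x^3/9 + C

General solution: y = Ce^(4x^3/9)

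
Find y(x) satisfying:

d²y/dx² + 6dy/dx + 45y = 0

Characteristic equation: r² + 6r + 45 = 0
Roots: r = -3 ± 6i (complex conjugates)
General solution: y = e^(-3x)(C₁cos(6x) + C₂sin(6x))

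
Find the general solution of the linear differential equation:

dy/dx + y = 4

Using integrating factor method:

General solution: y = 4 + Ce^(-x)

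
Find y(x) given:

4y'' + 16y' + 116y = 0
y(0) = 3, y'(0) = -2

General solution: y = e^(-2x)(C₁cos(5x) + C₂sin(5x))
Complex roots r = -2 ± 5i
Applying ICs: C₁ = 3, C₂ = 4/5
Particular solution: y = e^(-2x)(3cos(5x) + (4/5)sin(5x))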